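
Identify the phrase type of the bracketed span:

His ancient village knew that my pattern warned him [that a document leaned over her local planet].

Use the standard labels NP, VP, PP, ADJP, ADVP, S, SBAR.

SBAR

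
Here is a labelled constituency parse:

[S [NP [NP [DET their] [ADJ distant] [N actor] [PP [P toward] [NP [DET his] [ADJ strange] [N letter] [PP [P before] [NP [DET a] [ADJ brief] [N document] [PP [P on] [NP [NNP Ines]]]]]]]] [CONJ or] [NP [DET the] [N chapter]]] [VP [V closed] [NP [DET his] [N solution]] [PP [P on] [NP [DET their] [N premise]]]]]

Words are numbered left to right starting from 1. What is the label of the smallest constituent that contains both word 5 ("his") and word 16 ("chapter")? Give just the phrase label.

Both words fall inside [NP their distant actor toward his strange letter before a brief document on Ines or the chapter] (words 1–16), and no smaller constituent contains them both. Label: NP.

NP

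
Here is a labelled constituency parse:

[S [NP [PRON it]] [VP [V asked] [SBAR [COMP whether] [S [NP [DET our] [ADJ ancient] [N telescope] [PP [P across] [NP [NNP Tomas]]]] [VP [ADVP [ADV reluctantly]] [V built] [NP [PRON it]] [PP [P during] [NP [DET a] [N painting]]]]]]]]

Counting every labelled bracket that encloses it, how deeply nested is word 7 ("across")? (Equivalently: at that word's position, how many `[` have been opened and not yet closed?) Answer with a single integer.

Path from the root down to the word: S → VP → SBAR → S → NP → PP → P. That is 7 enclosing brackets.

7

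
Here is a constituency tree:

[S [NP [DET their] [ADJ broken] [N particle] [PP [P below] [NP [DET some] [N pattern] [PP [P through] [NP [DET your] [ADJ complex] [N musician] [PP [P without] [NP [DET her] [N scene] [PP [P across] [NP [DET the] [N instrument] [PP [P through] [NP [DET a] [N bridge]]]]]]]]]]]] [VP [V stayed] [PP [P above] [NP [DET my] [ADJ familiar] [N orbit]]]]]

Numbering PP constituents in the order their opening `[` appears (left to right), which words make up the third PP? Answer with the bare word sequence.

In left-to-right order the PP constituents are "below some pattern through your complex musician without her scene across the instrument through a bridge"; "through your complex musician without her scene across the instrument through a bridge"; "without her scene across the instrument through a bridge"; "across the instrument through a bridge"; "through a bridge"; "above my familiar orbit". Number 3 is "without her scene across the instrument through a bridge".

without her scene across the instrument through a bridge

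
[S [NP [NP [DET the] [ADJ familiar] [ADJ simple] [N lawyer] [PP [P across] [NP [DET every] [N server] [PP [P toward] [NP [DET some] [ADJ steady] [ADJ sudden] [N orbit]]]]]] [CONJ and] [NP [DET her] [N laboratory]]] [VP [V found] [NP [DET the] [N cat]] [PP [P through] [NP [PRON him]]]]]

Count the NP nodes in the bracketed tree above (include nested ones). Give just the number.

7

Scanning left to right, an opening `[NP` appears at word positions 1, 1, 6, 9, 14, 17, 20 — 7 in total.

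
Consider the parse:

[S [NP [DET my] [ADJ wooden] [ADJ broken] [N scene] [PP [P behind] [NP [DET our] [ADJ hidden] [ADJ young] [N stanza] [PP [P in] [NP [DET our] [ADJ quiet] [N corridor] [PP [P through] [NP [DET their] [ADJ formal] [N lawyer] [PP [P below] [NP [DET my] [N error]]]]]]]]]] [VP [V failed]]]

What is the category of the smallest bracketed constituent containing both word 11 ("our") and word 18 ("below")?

NP

The smallest bracket enclosing both words is [NP our quiet corridor through their formal lawyer below my error], so the label is NP.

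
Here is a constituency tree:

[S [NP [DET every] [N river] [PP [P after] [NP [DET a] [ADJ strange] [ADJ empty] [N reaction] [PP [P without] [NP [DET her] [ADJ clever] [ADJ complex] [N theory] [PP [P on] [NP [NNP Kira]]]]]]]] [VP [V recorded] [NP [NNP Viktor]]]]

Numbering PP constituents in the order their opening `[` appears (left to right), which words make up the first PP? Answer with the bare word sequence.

The PP opening brackets appear, in order, over: "after a strange empty reaction without her clever complex theory on Kira"; "without her clever complex theory on Kira"; "on Kira". The first one spans "after a strange empty reaction without her clever complex theory on Kira".

after a strange empty reaction without her clever complex theory on Kira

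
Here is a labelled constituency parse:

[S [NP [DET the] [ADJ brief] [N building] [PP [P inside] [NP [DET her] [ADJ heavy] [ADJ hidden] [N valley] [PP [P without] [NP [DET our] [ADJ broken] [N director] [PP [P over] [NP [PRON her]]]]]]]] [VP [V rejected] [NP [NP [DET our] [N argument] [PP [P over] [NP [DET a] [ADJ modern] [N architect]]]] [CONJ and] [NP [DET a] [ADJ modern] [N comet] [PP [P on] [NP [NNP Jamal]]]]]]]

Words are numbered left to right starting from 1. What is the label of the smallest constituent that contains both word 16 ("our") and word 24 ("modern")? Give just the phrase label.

Word 16 lies under S → VP → NP → NP → DET; word 24 lies under S → VP → NP → NP → ADJ. The lowest shared node is the NP.

NP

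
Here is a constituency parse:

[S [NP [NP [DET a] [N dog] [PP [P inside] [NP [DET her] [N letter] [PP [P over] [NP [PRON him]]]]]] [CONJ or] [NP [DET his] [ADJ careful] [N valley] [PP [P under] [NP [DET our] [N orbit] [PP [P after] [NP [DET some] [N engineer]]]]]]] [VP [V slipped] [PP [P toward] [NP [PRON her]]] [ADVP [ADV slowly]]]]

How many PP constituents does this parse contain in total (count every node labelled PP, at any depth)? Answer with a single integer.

Listing each PP by its span: [PP inside her letter over him]; [PP over him]; [PP under our orbit after some engineer]; [PP after some engineer]; [PP toward her] — that makes 5.

5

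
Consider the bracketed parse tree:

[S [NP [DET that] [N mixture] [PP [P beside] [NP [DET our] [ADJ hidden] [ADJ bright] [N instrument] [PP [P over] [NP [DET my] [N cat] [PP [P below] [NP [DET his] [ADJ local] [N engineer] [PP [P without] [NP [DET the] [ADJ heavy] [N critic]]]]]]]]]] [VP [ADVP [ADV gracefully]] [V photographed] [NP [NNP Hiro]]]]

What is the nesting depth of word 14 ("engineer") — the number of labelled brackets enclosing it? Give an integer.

9

The word sits inside N, which is inside NP, inside PP, inside NP, inside PP, inside NP, inside PP, inside NP, inside S — 9 brackets in all.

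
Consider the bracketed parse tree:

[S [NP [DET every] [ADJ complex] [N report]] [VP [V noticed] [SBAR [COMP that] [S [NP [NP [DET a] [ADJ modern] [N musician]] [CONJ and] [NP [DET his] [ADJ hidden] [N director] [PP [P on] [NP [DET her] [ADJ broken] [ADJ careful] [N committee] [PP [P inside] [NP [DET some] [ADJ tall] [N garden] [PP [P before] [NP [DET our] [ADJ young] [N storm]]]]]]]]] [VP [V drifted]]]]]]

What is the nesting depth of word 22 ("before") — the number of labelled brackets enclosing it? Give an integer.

Path from the root down to the word: S → VP → SBAR → S → NP → NP → PP → NP → PP → NP → PP → P. That is 12 enclosing brackets.

12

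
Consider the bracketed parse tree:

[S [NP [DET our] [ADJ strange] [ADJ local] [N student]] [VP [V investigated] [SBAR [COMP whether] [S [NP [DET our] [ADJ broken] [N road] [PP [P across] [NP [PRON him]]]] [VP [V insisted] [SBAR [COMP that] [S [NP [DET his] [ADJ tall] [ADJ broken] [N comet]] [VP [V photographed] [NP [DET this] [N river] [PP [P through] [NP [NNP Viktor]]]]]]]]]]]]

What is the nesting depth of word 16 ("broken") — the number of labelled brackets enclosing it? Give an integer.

The word sits inside ADJ, which is inside NP, inside S, inside SBAR, inside VP, inside S, inside SBAR, inside VP, inside S — 9 brackets in all.

9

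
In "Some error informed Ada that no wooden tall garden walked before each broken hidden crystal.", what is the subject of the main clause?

The subject of the main clause is the NP immediately before the verb "informed": "some error".

some error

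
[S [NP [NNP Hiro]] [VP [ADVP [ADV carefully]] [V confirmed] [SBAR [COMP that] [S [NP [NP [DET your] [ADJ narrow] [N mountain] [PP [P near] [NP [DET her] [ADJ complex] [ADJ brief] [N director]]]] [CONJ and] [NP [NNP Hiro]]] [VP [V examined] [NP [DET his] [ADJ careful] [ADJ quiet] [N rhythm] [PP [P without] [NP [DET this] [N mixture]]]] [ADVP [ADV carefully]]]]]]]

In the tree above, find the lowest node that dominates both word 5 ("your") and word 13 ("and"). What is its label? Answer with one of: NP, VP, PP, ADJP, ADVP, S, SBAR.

Both words fall inside [NP your narrow mountain near her complex brief director and Hiro] (words 5–14), and no smaller constituent contains them both. Label: NP.

NP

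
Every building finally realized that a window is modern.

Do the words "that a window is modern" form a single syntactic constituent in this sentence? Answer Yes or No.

Yes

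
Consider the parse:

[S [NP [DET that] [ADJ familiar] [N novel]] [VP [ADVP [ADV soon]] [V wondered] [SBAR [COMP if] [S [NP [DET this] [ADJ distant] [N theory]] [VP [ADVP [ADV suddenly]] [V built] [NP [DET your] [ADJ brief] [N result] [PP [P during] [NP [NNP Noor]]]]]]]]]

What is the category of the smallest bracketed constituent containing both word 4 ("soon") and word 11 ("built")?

Word 4 lies under S → VP → ADVP → ADV; word 11 lies under S → VP → SBAR → S → VP → V. The lowest shared node is the VP.

VP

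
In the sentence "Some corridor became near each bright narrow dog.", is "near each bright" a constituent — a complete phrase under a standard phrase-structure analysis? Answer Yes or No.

The sequence begins inside the preposition "near" and ends inside the noun phrase "each bright narrow dog"; it crosses a phrase boundary, so no single node in the tree spans exactly those words.

No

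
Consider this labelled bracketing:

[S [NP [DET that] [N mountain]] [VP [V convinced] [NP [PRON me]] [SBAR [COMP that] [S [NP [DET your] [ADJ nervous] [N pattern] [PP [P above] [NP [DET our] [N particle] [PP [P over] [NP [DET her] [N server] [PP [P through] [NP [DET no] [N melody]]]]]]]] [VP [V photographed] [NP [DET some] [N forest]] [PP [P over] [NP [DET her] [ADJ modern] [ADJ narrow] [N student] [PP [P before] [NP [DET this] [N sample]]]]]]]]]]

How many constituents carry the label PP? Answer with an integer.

The PP constituents are: [PP above our particle over her server through no melody]; [PP over her server through no melody]; [PP through no melody]; [PP over her modern narrow student before this sample]; [PP before this sample]. Total: 5.

5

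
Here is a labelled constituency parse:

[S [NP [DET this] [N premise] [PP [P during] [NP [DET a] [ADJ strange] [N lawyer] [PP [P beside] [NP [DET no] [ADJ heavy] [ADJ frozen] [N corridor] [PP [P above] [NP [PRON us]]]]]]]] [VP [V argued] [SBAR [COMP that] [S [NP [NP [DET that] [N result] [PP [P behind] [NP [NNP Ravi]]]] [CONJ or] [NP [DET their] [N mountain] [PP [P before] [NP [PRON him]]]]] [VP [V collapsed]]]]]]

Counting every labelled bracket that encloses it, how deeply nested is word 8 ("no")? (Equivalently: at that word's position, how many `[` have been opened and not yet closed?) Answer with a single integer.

The word sits inside DET, which is inside NP, inside PP, inside NP, inside PP, inside NP, inside S — 7 brackets in all.

7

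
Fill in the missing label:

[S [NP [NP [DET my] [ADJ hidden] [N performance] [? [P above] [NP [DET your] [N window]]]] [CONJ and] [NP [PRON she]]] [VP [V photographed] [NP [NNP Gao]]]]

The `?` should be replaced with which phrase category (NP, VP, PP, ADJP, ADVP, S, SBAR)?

The `?` node immediately contains: P 'above', NP. That is the internal structure of a prepositional phrase, so the label is PP.

PP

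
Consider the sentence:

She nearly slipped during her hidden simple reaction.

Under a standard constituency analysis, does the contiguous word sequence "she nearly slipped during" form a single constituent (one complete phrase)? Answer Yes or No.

The sequence begins inside the noun phrase "she" and ends inside the verb phrase "nearly slipped during her hidden simple reaction"; it crosses a phrase boundary, so no single node in the tree spans exactly those words.

No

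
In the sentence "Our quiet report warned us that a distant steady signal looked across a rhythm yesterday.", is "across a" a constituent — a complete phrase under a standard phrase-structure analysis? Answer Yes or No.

The smallest constituent containing the whole sequence is the prepositional phrase [PP across a rhythm], but the sequence is only part of it — it straddles the boundary between preposition "across" and noun phrase "a rhythm".

No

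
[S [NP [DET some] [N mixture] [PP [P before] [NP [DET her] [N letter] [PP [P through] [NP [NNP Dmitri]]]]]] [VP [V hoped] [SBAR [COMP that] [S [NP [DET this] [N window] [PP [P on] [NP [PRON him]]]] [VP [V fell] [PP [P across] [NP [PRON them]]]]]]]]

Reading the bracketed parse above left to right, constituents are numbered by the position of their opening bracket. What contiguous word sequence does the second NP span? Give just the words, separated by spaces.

her letter through Dmitri

Opening `[NP` markers occur at word positions 1, 4, 7, 10, 13, 16; the second of these opens the constituent [NP her letter through Dmitri].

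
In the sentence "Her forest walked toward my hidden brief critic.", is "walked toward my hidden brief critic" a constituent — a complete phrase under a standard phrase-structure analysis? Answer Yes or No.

These words form the whole verb phrase headed by "walked", so yes — one constituent.

Yes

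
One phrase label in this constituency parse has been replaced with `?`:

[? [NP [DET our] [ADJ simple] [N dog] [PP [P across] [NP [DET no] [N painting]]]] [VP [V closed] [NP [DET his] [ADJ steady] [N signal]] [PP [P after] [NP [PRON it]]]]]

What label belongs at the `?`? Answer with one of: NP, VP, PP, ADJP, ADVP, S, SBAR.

S

The `?` node immediately contains: NP, VP. That is the internal structure of a clause, so the label is S.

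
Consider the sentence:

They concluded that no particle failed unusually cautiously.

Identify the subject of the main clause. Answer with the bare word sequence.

they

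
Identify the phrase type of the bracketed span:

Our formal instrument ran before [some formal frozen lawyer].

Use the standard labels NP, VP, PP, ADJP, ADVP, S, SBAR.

NP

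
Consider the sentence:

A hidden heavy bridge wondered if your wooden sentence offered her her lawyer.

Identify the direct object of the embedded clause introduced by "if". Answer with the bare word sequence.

her lawyer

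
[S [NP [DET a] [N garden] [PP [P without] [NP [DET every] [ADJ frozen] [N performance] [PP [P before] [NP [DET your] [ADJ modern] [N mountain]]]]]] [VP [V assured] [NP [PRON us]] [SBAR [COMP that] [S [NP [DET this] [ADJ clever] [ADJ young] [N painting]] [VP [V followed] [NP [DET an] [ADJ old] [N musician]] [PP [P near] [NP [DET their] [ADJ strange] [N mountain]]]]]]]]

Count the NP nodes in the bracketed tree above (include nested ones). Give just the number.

7

Listing each NP by its span: [NP a garden without every frozen performance before your modern mountain]; [NP every frozen performance before your modern mountain]; [NP your modern mountain]; [NP us]; [NP this clever young painting]; [NP an old musician] … — that makes 7.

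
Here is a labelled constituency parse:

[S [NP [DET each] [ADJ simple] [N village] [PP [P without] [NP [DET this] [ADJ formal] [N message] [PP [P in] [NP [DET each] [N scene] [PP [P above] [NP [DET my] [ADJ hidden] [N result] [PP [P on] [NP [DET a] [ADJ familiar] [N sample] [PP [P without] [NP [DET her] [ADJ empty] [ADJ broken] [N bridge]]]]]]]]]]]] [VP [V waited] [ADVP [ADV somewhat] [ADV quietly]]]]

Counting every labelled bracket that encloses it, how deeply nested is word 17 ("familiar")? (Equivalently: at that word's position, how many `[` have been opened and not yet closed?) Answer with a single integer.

11

The word sits inside ADJ, which is inside NP, inside PP, inside NP, inside PP, inside NP, inside PP, inside NP, inside PP, inside NP, inside S — 11 brackets in all.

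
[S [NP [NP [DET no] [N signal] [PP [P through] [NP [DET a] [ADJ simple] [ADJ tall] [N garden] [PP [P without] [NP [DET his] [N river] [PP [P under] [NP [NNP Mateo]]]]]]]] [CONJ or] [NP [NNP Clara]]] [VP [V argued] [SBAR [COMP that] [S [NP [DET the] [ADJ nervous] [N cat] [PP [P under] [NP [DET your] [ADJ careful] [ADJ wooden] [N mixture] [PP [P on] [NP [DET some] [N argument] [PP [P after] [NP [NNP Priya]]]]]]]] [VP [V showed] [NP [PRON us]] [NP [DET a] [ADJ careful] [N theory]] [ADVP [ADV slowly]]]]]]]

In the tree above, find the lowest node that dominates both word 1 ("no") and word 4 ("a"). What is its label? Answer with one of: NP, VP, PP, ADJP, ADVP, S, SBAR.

Word 1 lies under S → NP → NP → DET; word 4 lies under S → NP → NP → PP → NP → DET. The lowest shared node is the NP.

NP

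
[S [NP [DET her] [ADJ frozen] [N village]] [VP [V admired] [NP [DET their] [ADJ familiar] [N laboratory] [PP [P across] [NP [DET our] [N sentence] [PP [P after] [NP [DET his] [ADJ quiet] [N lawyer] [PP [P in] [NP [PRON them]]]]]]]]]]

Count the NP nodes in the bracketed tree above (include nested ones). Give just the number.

5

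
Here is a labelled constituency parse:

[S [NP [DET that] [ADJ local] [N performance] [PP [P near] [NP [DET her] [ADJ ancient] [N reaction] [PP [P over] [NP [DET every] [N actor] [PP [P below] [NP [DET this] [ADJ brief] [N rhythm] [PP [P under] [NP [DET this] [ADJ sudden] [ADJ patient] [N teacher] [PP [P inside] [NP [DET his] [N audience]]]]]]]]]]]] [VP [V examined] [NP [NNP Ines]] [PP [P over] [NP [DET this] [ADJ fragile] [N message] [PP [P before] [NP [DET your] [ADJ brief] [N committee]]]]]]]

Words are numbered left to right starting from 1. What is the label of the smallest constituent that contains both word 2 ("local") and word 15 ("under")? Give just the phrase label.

The smallest bracket enclosing both words is [NP that local performance near her ancient reaction over every actor below this brief rhythm under this sudden patient teacher inside his audience], so the label is NP.

NP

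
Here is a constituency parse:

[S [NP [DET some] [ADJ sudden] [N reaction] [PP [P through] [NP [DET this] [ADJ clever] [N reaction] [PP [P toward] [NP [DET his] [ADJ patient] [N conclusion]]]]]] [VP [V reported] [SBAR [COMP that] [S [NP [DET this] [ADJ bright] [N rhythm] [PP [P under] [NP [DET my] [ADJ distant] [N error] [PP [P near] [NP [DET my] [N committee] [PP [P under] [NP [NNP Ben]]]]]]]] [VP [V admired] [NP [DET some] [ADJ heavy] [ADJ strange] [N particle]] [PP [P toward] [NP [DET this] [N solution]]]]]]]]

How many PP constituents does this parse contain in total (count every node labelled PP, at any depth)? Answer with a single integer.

6

The PP constituents are: [PP through this clever reaction toward his patient conclusion]; [PP toward his patient conclusion]; [PP under my distant error near my committee under Ben]; [PP near my committee under Ben]; [PP under Ben]; [PP toward this solution]. Total: 6.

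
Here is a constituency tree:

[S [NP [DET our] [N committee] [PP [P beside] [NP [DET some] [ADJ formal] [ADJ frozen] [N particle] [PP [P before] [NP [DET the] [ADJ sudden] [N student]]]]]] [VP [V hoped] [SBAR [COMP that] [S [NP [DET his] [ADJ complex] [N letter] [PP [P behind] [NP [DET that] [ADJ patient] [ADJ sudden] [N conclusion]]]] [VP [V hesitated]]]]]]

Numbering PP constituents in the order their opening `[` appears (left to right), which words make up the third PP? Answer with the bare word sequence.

The PP opening brackets appear, in order, over: "beside some formal frozen particle before the sudden student"; "before the sudden student"; "behind that patient sudden conclusion". The third one spans "behind that patient sudden conclusion".

behind that patient sudden conclusion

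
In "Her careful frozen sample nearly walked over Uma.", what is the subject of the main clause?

In the main clause the verb is "walked"; the NP preceding it, "her careful frozen sample", is the subject.

her careful frozen sample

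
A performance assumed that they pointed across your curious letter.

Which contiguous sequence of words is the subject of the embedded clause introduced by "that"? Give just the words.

"they" is the NP that combines with the VP headed by "pointed" to form the embedded clause introduced by "that" — the subject.

they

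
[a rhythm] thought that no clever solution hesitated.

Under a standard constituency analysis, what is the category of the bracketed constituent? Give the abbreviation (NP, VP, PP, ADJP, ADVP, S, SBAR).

NP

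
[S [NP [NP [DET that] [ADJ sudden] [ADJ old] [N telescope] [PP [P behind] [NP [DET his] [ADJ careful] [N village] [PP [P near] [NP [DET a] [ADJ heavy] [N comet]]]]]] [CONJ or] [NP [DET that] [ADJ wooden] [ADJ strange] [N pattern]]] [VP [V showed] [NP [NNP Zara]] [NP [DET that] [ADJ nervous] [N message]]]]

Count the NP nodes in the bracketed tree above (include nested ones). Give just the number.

7

The NP constituents are: [NP that sudden old telescope behind his careful village near a heavy comet or that wooden strange pattern]; [NP that sudden old telescope behind his careful village near a heavy comet]; [NP his careful village near a heavy comet]; [NP a heavy comet]; [NP that wooden strange pattern]; [NP Zara] …. Total: 7.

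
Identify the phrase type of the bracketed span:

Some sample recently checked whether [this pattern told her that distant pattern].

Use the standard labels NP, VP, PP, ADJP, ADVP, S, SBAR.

The bracketed span "this pattern told her that distant pattern" is headed by "told", making it a clause (S).

S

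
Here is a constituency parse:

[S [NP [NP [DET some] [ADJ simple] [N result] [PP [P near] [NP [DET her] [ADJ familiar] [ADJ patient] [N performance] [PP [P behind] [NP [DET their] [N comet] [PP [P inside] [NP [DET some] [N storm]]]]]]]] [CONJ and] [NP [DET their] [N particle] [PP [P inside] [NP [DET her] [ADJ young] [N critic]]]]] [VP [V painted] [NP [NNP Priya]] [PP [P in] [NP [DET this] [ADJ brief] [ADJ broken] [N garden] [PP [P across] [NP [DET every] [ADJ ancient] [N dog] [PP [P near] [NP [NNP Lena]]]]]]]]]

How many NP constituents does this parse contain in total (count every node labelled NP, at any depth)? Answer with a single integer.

11

Listing each NP by its span: [NP some simple result near her familiar patient performance behind their comet inside some storm and their particle inside her young critic]; [NP some simple result near her familiar patient performance behind their comet inside some storm]; [NP her familiar patient performance behind their comet inside some storm]; [NP their comet inside some storm]; [NP some storm]; [NP their particle inside her young critic] … — that makes 11.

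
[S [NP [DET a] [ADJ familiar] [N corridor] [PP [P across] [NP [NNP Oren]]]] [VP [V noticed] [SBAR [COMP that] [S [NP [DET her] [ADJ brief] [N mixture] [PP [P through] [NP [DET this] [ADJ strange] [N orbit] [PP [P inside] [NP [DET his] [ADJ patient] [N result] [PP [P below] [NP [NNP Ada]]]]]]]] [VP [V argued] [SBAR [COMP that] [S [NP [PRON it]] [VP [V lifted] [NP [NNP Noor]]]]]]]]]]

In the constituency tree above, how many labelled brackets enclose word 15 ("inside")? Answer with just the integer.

9

Counting open brackets not yet closed at "inside": [S [VP [SBAR [S [NP [PP [NP [PP [P = 9.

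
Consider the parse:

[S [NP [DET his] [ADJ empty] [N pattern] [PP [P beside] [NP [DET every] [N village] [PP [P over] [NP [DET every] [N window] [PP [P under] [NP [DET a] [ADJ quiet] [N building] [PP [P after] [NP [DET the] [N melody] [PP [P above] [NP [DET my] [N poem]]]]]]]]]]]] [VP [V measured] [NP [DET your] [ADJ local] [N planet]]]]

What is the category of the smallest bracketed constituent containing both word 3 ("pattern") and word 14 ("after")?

NP

The smallest bracket enclosing both words is [NP his empty pattern beside every village over every window under a quiet building after the melody above my poem], so the label is NP.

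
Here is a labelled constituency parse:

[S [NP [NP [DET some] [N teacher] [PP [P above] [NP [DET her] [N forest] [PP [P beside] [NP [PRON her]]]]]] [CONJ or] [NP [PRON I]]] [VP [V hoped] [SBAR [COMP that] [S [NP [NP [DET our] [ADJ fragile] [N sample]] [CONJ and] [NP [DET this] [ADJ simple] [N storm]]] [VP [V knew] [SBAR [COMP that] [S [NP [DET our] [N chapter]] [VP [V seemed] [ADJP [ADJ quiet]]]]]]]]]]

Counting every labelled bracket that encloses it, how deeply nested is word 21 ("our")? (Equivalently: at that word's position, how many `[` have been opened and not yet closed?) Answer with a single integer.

9

Path from the root down to the word: S → VP → SBAR → S → VP → SBAR → S → NP → DET. That is 9 enclosing brackets.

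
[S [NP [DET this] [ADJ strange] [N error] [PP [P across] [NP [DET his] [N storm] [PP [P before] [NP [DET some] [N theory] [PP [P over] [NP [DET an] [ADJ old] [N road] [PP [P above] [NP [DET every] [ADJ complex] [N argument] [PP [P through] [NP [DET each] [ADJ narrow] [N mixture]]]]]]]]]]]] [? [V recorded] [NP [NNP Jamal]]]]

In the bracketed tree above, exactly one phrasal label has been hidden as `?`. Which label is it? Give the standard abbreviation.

A constituent whose immediate children are V 'recorded', NP is a verb phrase: VP.

VP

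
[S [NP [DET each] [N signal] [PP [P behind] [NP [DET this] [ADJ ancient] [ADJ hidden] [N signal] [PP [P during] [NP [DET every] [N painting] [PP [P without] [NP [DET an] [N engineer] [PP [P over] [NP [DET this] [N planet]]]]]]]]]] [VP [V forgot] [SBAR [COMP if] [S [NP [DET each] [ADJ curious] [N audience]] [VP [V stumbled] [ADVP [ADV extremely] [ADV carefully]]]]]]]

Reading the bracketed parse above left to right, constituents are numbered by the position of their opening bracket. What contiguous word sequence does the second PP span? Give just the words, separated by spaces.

during every painting without an engineer over this planet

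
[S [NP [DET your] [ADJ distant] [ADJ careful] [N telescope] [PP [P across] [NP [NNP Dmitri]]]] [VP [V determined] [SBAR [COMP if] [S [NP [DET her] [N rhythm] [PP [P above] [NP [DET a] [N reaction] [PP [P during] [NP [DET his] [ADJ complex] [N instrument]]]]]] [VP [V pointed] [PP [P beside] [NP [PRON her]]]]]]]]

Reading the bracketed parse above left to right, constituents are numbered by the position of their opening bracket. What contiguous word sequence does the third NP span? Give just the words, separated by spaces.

her rhythm above a reaction during his complex instrument

The NP opening brackets appear, in order, over: "your distant careful telescope across Dmitri"; "Dmitri"; "her rhythm above a reaction during his complex instrument"; "a reaction during his complex instrument"; "his complex instrument"; "her". The third one spans "her rhythm above a reaction during his complex instrument".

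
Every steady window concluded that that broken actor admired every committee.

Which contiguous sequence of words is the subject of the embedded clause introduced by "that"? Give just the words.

that broken actor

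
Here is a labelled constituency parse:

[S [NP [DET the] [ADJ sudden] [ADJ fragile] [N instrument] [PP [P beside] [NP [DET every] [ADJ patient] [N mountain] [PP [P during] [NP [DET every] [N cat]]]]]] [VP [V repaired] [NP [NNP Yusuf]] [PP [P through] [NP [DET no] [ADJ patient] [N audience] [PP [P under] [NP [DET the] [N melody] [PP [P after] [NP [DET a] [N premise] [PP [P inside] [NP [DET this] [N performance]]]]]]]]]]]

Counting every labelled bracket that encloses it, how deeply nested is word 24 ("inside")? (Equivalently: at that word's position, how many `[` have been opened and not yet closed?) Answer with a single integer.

The word sits inside P, which is inside PP, inside NP, inside PP, inside NP, inside PP, inside NP, inside PP, inside VP, inside S — 10 brackets in all.

10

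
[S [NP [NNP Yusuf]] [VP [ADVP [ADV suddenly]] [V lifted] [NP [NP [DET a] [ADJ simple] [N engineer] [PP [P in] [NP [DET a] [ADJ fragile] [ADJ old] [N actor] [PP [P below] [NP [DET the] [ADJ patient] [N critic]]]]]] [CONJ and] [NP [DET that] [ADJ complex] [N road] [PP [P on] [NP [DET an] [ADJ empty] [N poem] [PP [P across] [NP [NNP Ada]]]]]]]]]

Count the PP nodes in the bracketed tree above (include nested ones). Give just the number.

4

Listing each PP by its span: [PP in a fragile old actor below the patient critic]; [PP below the patient critic]; [PP on an empty poem across Ada]; [PP across Ada] — that makes 4.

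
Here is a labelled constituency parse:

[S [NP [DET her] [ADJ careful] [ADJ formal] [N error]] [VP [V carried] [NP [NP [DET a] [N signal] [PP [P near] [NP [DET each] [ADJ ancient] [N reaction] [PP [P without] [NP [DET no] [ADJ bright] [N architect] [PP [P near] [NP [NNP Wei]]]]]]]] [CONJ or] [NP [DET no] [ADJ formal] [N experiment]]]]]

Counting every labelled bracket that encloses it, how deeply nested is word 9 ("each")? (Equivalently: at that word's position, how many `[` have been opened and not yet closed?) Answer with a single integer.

7

Counting open brackets not yet closed at "each": [S [VP [NP [NP [PP [NP [DET = 7.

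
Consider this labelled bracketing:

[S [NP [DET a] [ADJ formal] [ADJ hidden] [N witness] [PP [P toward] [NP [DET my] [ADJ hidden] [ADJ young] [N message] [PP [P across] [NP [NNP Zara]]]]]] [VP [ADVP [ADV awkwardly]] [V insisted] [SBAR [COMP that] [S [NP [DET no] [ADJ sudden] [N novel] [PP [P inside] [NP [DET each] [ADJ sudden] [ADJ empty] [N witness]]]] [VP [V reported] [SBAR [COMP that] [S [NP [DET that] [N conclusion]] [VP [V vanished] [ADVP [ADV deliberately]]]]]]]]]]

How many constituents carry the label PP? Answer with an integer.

Listing each PP by its span: [PP toward my hidden young message across Zara]; [PP across Zara]; [PP inside each sudden empty witness] — that makes 3.

3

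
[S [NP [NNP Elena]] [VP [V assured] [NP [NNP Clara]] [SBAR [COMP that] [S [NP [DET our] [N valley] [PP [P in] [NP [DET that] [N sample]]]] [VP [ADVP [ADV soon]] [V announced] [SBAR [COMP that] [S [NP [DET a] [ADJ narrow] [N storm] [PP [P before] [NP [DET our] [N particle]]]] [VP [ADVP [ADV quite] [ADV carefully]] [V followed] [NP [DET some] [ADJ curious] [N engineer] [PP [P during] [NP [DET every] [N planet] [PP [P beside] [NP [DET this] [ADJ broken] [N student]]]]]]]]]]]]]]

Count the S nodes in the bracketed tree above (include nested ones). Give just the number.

Listing each S by its span: [S Elena assured Clara that our valley in that sample soon announced that a narrow storm before our particle quite carefully followed some curious engineer during every planet beside this broken student]; [S our valley in that sample soon announced that a narrow storm before our particle quite carefully followed some curious engineer during every planet beside this broken student]; [S a narrow storm before our particle quite carefully followed some curious engineer during every planet beside this broken student] — that makes 3.

3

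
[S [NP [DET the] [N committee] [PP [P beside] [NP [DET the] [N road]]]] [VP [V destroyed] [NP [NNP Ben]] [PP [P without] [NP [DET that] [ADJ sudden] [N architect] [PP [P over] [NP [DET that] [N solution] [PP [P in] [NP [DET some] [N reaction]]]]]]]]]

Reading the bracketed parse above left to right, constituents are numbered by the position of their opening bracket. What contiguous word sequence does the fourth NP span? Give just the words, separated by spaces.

Opening `[NP` markers occur at word positions 1, 4, 7, 9, 13, 16; the fourth of these opens the constituent [NP that sudden architect over that solution in some reaction].

that sudden architect over that solution in some reaction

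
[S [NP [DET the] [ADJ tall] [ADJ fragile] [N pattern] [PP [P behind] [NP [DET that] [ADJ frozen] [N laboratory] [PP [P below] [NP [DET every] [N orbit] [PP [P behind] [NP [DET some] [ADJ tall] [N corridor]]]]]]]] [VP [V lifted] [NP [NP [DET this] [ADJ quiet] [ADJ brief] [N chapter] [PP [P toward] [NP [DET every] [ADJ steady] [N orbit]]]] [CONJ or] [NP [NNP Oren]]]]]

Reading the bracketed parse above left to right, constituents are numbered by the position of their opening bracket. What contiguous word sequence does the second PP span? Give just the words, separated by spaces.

below every orbit behind some tall corridor

Opening `[PP` markers occur at word positions 5, 9, 12, 21; the second of these opens the constituent [PP below every orbit behind some tall corridor].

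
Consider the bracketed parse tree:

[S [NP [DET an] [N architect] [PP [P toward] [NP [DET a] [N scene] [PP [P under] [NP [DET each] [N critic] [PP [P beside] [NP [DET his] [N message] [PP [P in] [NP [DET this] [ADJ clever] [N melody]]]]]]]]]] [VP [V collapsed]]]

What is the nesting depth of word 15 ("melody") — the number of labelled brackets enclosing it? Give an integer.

11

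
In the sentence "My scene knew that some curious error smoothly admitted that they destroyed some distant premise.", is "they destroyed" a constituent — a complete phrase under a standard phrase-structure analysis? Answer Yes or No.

No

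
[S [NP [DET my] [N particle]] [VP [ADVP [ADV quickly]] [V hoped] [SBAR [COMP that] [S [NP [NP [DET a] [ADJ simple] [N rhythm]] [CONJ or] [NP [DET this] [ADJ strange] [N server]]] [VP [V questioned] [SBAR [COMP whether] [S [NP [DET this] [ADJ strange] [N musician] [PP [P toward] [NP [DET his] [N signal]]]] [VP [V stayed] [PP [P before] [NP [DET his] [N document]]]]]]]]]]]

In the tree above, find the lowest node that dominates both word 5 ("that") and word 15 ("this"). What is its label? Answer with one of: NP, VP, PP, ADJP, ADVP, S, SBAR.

Word 5 lies under S → VP → SBAR → COMP; word 15 lies under S → VP → SBAR → S → VP → SBAR → S → NP → DET. The lowest shared node is the SBAR.

SBAR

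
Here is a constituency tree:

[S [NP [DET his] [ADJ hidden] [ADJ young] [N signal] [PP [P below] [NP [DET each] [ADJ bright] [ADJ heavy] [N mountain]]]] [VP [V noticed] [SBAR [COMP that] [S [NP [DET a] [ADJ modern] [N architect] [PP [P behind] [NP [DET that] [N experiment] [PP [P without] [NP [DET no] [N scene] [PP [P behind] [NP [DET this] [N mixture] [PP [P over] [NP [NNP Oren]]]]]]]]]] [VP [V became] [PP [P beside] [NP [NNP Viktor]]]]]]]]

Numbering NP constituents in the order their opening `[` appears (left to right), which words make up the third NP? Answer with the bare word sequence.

a modern architect behind that experiment without no scene behind this mixture over Oren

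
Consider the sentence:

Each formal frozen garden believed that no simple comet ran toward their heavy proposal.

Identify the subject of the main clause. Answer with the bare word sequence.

In the main clause the verb is "believed"; the NP preceding it, "each formal frozen garden", is the subject.

each formal frozen garden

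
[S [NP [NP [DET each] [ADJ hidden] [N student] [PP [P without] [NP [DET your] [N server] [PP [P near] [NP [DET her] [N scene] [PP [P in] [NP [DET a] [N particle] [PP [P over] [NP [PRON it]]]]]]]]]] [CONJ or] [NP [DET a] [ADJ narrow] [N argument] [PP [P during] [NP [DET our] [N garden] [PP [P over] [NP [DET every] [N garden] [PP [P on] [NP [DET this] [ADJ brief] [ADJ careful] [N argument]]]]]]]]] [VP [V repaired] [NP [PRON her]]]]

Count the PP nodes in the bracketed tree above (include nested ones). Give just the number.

7

The PP constituents are: [PP without your server near her scene in a particle over it]; [PP near her scene in a particle over it]; [PP in a particle over it]; [PP over it]; [PP during our garden over every garden on this brief careful argument]; [PP over every garden on this brief careful argument] …. Total: 7.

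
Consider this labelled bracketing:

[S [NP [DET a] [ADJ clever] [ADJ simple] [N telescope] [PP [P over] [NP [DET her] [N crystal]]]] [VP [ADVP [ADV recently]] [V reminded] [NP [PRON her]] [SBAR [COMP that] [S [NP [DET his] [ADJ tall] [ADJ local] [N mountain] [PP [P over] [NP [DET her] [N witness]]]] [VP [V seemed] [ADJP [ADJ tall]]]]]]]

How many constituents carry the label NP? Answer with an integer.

5

The NP constituents are: [NP a clever simple telescope over her crystal]; [NP her crystal]; [NP her]; [NP his tall local mountain over her witness]; [NP her witness]. Total: 5.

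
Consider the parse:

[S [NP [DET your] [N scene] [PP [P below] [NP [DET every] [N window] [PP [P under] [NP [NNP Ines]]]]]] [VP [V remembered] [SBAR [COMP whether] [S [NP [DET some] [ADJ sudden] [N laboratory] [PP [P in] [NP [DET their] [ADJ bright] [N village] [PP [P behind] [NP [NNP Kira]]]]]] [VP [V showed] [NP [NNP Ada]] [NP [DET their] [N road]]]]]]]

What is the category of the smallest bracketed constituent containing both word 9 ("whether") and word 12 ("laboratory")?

SBAR

The smallest bracket enclosing both words is [SBAR whether some sudden laboratory in their bright village behind Kira showed Ada their road], so the label is SBAR.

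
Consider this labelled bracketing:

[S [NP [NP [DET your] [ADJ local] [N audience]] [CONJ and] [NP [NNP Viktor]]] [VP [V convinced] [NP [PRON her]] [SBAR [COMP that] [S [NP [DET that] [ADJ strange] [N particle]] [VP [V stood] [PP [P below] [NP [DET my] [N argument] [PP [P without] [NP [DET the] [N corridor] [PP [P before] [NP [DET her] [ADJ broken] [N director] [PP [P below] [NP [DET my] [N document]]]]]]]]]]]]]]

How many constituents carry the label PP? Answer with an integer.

4

The PP constituents are: [PP below my argument without the corridor before her broken director below my document]; [PP without the corridor before her broken director below my document]; [PP before her broken director below my document]; [PP below my document]. Total: 4.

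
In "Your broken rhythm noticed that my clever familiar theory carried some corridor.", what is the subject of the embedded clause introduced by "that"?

my clever familiar theory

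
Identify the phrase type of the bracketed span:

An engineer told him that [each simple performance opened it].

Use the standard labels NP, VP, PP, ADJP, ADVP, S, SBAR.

S

"opened" is the head of the bracketed span, so the span is a clause: S.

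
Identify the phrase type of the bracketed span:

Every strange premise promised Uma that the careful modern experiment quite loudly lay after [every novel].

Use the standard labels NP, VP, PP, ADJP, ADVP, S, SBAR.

NP

"novel" is the head of the bracketed span, so the span is a noun phrase: NP.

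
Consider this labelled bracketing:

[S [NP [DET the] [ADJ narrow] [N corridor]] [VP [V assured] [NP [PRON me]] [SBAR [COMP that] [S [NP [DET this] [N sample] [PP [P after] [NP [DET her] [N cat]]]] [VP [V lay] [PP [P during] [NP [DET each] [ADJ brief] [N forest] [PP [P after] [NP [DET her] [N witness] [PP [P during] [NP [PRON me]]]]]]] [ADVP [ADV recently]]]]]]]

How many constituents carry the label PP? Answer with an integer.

The PP constituents are: [PP after her cat]; [PP during each brief forest after her witness during me]; [PP after her witness during me]; [PP during me]. Total: 4.

4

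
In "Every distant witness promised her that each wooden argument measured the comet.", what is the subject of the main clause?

every distant witness

In the main clause the verb is "promised"; the NP preceding it, "every distant witness", is the subject.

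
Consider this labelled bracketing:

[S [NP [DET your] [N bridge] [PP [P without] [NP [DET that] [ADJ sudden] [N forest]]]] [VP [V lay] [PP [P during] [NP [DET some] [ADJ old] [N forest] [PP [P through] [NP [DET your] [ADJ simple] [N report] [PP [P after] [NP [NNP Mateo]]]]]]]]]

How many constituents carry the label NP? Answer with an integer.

The NP constituents are: [NP your bridge without that sudden forest]; [NP that sudden forest]; [NP some old forest through your simple report after Mateo]; [NP your simple report after Mateo]; [NP Mateo]. Total: 5.

5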